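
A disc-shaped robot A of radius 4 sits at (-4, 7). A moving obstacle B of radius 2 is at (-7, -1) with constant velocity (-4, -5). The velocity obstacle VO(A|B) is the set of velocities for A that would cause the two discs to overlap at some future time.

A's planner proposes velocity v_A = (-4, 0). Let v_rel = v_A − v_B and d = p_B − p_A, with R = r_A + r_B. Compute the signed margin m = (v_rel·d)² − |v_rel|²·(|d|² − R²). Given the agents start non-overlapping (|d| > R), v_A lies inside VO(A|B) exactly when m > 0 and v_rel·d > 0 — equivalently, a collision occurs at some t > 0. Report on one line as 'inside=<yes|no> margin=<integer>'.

d = (-3, -8),  |d|² = 73;  R = 4+2 = 6,  c = 73−6² = 37
v_rel = (0, 5),  |v_rel|² = 25;  v_rel·d = (0)·(-3) + (5)·(-8) = -40
25·t² + 80·t + 37 = 0  ⇒  m = (-40)² − 25·37 = 675
m = 675 > 0,  v_rel·d = -40 < 0  ⇒  outside

inside=no margin=675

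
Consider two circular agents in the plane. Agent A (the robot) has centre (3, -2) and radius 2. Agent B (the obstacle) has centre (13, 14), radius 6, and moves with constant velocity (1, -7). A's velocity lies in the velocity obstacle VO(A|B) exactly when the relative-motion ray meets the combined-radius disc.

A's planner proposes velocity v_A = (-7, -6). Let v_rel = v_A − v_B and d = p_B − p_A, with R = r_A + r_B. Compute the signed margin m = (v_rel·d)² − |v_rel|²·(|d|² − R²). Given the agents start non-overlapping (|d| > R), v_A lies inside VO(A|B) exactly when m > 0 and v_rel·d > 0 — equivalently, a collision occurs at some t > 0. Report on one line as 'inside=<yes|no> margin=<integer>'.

d = (10, 16),  |d|² = 356;  R = 2+6 = 8,  c = 356−8² = 292
v_rel = (-8, 1),  |v_rel|² = 65;  v_rel·d = (-8)·(10) + (1)·(16) = -64
65·t² + 128·t + 292 = 0  ⇒  m = (-64)² − 65·292 = -14884
m = -14884 < 0,  v_rel·d = -64 < 0  ⇒  outside

inside=no margin=-14884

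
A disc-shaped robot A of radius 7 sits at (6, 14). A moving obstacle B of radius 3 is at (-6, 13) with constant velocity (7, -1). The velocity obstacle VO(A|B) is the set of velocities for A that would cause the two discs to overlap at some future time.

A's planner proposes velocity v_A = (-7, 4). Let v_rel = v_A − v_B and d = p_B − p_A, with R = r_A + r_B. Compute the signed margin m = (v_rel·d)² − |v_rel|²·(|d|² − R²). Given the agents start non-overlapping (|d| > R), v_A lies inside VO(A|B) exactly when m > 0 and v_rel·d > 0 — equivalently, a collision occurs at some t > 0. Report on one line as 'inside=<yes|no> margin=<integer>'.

d = (-12, -1),  |d|² = 145;  R = 7+3 = 10,  c = 145−10² = 45
v_rel = (-14, 5),  |v_rel|² = 221;  v_rel·d = (-14)·(-12) + (5)·(-1) = 163
221·t² − 326·t + 45 = 0  ⇒  m = 163² − 221·45 = 16624
m = 16624 > 0,  v_rel·d = 163 > 0  ⇒  inside

inside=yes margin=16624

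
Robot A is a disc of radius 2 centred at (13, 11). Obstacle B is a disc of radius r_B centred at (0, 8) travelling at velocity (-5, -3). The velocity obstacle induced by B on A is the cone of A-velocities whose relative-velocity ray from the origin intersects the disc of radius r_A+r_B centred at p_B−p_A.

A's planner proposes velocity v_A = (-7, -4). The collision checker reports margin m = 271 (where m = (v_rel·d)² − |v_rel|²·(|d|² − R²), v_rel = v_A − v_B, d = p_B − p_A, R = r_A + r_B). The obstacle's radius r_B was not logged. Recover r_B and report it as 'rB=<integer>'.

m = 271
d = (-13, -3);  v_rel = (-2, -1),  |v_rel|² = 5
v_rel×d = (-2)·(-3) − (-1)·(-13) = -7
since m = R²·5 − (-7)²:  R² = (49 + 271) / 5 = 64
R = √64 = 8  ⇒  r_B = 8 − 2 = 6

rB=6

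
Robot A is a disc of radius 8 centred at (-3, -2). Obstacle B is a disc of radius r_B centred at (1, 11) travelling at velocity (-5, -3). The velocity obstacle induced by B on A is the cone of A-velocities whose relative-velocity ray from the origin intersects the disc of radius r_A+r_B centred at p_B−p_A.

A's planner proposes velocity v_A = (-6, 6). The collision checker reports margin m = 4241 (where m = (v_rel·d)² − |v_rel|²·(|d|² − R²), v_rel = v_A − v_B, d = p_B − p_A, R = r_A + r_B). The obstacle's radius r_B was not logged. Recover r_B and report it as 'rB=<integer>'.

m = 4241
d = (4, 13);  v_rel = (-1, 9),  |v_rel|² = 82
v_rel×d = (-1)·(13) − (9)·(4) = -49
since m = R²·82 − (-49)²:  R² = (2401 + 4241) / 82 = 81
R = √81 = 9  ⇒  r_B = 9 − 8 = 1

rB=1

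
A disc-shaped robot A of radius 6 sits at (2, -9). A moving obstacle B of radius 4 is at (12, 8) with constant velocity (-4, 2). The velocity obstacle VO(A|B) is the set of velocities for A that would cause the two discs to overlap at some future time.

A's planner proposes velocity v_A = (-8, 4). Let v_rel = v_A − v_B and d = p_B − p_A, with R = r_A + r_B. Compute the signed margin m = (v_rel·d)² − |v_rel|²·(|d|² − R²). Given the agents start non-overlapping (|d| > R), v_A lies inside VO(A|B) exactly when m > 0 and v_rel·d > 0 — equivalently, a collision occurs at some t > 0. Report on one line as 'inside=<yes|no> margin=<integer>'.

d = (10, 17),  |d|² = 389;  R = 6+4 = 10,  c = 389−10² = 289
v_rel = (-4, 2),  |v_rel|² = 20;  v_rel·d = (-4)·(10) + (2)·(17) = -6
20·t² + 12·t + 289 = 0  ⇒  m = (-6)² − 20·289 = -5744
m = -5744 < 0,  v_rel·d = -6 < 0  ⇒  outside

inside=no margin=-5744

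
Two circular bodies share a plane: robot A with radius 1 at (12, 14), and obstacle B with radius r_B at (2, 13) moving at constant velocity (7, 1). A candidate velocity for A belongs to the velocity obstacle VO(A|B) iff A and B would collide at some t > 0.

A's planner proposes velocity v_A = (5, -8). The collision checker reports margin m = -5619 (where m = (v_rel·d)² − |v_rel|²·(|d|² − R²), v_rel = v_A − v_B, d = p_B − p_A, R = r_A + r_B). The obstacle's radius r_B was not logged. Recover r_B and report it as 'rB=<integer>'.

m = -5619
d = (-10, -1);  v_rel = (-2, -9),  |v_rel|² = 85
v_rel×d = (-2)·(-1) − (-9)·(-10) = -88
since m = R²·85 − (-88)²:  R² = (7744 + -5619) / 85 = 25
R = √25 = 5  ⇒  r_B = 5 − 1 = 4

rB=4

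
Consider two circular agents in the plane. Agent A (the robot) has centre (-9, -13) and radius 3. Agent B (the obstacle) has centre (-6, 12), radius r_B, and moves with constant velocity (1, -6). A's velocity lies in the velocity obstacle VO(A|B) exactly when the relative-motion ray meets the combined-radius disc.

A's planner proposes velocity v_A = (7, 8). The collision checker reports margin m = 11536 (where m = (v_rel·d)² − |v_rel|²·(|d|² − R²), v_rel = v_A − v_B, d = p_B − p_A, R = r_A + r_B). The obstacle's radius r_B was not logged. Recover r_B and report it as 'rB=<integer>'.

m = 11536
d = (3, 25);  v_rel = (6, 14),  |v_rel|² = 232
v_rel×d = (6)·(25) − (14)·(3) = 108
since m = R²·232 − 108²:  R² = (11664 + 11536) / 232 = 100
R = √100 = 10  ⇒  r_B = 10 − 3 = 7

rB=7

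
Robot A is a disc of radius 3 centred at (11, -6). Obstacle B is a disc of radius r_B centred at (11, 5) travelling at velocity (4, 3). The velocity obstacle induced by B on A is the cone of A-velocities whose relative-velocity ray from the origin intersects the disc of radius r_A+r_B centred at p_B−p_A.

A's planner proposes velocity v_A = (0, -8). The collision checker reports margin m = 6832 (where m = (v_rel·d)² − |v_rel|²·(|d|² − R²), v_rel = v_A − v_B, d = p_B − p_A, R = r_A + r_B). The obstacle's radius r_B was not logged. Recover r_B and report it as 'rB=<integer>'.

m = 6832
d = (0, 11);  v_rel = (-4, -11),  |v_rel|² = 137
v_rel×d = (-4)·(11) − (-11)·(0) = -44
since m = R²·137 − (-44)²:  R² = (1936 + 6832) / 137 = 64
R = √64 = 8  ⇒  r_B = 8 − 3 = 5

rB=5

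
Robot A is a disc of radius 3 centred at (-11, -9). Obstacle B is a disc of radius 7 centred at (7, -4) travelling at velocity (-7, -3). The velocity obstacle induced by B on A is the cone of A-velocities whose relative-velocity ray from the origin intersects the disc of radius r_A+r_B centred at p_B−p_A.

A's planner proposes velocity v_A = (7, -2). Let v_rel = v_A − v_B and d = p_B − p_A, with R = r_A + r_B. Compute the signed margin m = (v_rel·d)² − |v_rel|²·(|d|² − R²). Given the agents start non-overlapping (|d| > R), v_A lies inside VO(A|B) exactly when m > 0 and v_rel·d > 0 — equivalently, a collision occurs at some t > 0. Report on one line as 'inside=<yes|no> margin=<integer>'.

d = (18, 5),  |d|² = 349;  R = 3+7 = 10,  c = 349−10² = 249
v_rel = (14, 1),  |v_rel|² = 197;  v_rel·d = (14)·(18) + (1)·(5) = 257
197·t² − 514·t + 249 = 0  ⇒  m = 257² − 197·249 = 16996
m = 16996 > 0,  v_rel·d = 257 > 0  ⇒  inside

inside=yes margin=16996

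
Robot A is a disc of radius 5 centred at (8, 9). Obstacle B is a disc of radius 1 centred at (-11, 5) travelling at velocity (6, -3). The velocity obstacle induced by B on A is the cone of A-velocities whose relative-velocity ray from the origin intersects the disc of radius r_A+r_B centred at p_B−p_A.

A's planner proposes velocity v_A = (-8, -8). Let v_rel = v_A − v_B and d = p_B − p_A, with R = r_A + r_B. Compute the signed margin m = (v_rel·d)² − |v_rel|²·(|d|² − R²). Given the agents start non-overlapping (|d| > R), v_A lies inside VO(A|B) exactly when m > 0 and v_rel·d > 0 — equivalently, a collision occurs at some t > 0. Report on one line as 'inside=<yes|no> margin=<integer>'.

d = (-19, -4),  |d|² = 377;  R = 5+1 = 6,  c = 377−6² = 341
v_rel = (-14, -5),  |v_rel|² = 221;  v_rel·d = (-14)·(-19) + (-5)·(-4) = 286
221·t² − 572·t + 341 = 0  ⇒  m = 286² − 221·341 = 6435
m = 6435 > 0,  v_rel·d = 286 > 0  ⇒  inside

inside=yes margin=6435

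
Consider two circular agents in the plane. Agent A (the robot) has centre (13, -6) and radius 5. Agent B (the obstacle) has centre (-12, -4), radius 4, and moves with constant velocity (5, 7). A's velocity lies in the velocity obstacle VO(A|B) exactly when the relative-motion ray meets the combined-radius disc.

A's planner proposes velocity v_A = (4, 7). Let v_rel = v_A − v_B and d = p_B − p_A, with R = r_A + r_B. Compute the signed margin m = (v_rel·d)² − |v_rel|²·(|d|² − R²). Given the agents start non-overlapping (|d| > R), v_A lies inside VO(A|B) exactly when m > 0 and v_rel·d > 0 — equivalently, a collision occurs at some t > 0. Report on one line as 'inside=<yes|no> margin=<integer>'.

d = (-25, 2),  |d|² = 629;  R = 5+4 = 9,  c = 629−9² = 548
v_rel = (-1, 0),  |v_rel|² = 1;  v_rel·d = (-1)·(-25) + (0)·(2) = 25
1·t² − 50·t + 548 = 0  ⇒  m = 25² − 1·548 = 77
m = 77 > 0,  v_rel·d = 25 > 0  ⇒  inside

inside=yes margin=77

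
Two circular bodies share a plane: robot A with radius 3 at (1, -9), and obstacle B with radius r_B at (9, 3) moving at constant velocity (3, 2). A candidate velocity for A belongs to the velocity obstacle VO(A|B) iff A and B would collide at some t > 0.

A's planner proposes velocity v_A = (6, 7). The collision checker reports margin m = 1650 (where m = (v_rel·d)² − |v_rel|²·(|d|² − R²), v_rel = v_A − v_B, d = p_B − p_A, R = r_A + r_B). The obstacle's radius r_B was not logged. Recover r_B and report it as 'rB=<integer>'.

m = 1650
d = (8, 12);  v_rel = (3, 5),  |v_rel|² = 34
v_rel×d = (3)·(12) − (5)·(8) = -4
since m = R²·34 − (-4)²:  R² = (16 + 1650) / 34 = 49
R = √49 = 7  ⇒  r_B = 7 − 3 = 4

rB=4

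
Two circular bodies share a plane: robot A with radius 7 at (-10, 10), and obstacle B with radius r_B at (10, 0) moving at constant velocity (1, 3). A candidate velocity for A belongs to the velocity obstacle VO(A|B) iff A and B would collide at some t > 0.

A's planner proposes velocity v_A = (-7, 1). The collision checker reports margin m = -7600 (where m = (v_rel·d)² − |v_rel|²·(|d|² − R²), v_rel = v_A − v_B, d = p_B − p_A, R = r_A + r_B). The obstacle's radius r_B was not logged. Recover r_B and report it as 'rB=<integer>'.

m = -7600
d = (20, -10);  v_rel = (-8, -2),  |v_rel|² = 68
v_rel×d = (-8)·(-10) − (-2)·(20) = 120
since m = R²·68 − 120²:  R² = (14400 + -7600) / 68 = 100
R = √100 = 10  ⇒  r_B = 10 − 7 = 3

rB=3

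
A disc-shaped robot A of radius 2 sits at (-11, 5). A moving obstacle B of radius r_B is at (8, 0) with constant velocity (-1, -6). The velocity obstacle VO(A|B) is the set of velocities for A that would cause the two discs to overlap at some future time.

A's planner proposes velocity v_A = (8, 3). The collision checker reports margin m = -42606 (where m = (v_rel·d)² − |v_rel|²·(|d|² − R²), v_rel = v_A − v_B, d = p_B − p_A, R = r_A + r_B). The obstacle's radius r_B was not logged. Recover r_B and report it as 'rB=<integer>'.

m = -42606
d = (19, -5);  v_rel = (9, 9),  |v_rel|² = 162
v_rel×d = (9)·(-5) − (9)·(19) = -216
since m = R²·162 − (-216)²:  R² = (46656 + -42606) / 162 = 25
R = √25 = 5  ⇒  r_B = 5 − 2 = 3

rB=3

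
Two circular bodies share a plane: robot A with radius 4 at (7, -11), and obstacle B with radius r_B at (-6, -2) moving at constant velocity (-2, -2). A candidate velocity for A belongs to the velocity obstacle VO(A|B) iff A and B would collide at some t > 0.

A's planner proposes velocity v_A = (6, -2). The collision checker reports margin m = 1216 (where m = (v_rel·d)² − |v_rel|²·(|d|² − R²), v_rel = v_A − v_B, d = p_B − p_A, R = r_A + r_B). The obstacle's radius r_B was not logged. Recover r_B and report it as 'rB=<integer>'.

m = 1216
d = (-13, 9);  v_rel = (8, 0),  |v_rel|² = 64
v_rel×d = (8)·(9) − (0)·(-13) = 72
since m = R²·64 − 72²:  R² = (5184 + 1216) / 64 = 100
R = √100 = 10  ⇒  r_B = 10 − 4 = 6

rB=6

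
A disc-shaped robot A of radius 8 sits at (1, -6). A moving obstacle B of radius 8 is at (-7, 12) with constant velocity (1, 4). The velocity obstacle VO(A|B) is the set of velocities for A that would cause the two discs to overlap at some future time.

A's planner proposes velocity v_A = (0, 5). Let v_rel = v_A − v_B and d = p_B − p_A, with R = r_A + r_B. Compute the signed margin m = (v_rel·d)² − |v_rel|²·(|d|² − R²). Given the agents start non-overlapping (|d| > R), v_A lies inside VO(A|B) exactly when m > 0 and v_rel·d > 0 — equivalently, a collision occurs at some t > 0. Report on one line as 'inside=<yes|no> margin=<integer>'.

d = (-8, 18),  |d|² = 388;  R = 8+8 = 16,  c = 388−16² = 132
v_rel = (-1, 1),  |v_rel|² = 2;  v_rel·d = (-1)·(-8) + (1)·(18) = 26
2·t² − 52·t + 132 = 0  ⇒  m = 26² − 2·132 = 412
m = 412 > 0,  v_rel·d = 26 > 0  ⇒  inside

inside=yes margin=412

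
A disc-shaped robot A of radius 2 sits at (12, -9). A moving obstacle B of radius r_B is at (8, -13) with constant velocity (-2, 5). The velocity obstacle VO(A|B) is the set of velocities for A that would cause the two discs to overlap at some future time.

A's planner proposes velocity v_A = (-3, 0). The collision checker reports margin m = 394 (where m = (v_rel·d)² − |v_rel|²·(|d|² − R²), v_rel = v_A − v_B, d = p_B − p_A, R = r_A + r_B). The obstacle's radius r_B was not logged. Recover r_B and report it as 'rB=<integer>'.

m = 394
d = (-4, -4);  v_rel = (-1, -5),  |v_rel|² = 26
v_rel×d = (-1)·(-4) − (-5)·(-4) = -16
since m = R²·26 − (-16)²:  R² = (256 + 394) / 26 = 25
R = √25 = 5  ⇒  r_B = 5 − 2 = 3

rB=3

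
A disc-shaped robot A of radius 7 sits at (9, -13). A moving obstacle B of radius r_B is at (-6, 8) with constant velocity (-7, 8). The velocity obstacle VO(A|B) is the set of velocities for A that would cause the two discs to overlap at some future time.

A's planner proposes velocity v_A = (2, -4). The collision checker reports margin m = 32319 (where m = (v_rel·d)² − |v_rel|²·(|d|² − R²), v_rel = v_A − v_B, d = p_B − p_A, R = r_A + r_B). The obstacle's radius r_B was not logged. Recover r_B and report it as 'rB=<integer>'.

m = 32319
d = (-15, 21);  v_rel = (9, -12),  |v_rel|² = 225
v_rel×d = (9)·(21) − (-12)·(-15) = 9
since m = R²·225 − 9²:  R² = (81 + 32319) / 225 = 144
R = √144 = 12  ⇒  r_B = 12 − 7 = 5

rB=5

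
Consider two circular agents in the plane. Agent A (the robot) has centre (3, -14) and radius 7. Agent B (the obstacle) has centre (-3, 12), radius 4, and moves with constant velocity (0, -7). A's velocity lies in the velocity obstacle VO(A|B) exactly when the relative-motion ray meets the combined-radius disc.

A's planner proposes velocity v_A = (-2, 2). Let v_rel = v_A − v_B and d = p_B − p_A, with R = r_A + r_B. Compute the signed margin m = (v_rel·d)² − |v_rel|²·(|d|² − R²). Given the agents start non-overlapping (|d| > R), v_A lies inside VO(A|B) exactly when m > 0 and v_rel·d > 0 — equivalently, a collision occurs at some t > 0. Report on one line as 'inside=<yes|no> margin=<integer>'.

d = (-6, 26),  |d|² = 712;  R = 7+4 = 11,  c = 712−11² = 591
v_rel = (-2, 9),  |v_rel|² = 85;  v_rel·d = (-2)·(-6) + (9)·(26) = 246
85·t² − 492·t + 591 = 0  ⇒  m = 246² − 85·591 = 10281
m = 10281 > 0,  v_rel·d = 246 > 0  ⇒  inside

inside=yes margin=10281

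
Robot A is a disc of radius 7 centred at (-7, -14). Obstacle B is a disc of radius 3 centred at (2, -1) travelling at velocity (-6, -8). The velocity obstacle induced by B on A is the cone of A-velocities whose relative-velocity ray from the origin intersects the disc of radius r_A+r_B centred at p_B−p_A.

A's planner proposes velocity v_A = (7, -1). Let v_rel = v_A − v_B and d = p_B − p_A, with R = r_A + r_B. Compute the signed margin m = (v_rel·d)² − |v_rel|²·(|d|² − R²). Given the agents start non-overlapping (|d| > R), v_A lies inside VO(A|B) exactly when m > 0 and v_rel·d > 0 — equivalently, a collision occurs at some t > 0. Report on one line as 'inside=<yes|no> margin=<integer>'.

d = (9, 13),  |d|² = 250;  R = 7+3 = 10,  c = 250−10² = 150
v_rel = (13, 7),  |v_rel|² = 218;  v_rel·d = (13)·(9) + (7)·(13) = 208
218·t² − 416·t + 150 = 0  ⇒  m = 208² − 218·150 = 10564
m = 10564 > 0,  v_rel·d = 208 > 0  ⇒  inside

inside=yes margin=10564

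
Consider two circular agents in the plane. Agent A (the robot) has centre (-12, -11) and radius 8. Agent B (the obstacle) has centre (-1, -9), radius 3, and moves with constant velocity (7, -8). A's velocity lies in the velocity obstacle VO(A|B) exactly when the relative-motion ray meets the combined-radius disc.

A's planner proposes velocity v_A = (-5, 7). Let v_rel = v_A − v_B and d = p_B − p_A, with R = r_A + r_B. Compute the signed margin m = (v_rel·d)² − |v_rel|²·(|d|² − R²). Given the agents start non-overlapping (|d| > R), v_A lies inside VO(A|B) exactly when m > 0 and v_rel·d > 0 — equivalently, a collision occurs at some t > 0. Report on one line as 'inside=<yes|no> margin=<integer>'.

d = (11, 2),  |d|² = 125;  R = 8+3 = 11,  c = 125−11² = 4
v_rel = (-12, 15),  |v_rel|² = 369;  v_rel·d = (-12)·(11) + (15)·(2) = -102
369·t² + 204·t + 4 = 0  ⇒  m = (-102)² − 369·4 = 8928
m = 8928 > 0,  v_rel·d = -102 < 0  ⇒  outside

inside=no margin=8928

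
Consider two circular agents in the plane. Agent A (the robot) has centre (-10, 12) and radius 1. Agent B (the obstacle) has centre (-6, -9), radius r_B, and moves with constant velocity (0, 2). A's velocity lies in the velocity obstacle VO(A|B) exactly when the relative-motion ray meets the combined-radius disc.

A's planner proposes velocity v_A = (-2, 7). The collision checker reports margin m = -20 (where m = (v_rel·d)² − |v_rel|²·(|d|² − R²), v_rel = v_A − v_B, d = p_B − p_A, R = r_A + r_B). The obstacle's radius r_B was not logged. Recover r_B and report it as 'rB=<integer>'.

m = -20
d = (4, -21);  v_rel = (-2, 5),  |v_rel|² = 29
v_rel×d = (-2)·(-21) − (5)·(4) = 22
since m = R²·29 − 22²:  R² = (484 + -20) / 29 = 16
R = √16 = 4  ⇒  r_B = 4 − 1 = 3

rB=3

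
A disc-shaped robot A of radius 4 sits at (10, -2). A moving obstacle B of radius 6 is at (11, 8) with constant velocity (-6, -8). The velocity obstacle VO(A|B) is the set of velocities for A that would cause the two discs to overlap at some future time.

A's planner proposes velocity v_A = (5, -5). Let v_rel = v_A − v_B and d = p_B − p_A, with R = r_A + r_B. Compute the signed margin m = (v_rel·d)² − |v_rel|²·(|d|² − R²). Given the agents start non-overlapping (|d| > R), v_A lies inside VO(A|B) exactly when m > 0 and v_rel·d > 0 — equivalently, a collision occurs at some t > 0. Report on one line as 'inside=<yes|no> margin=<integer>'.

d = (1, 10),  |d|² = 101;  R = 4+6 = 10,  c = 101−10² = 1
v_rel = (11, 3),  |v_rel|² = 130;  v_rel·d = (11)·(1) + (3)·(10) = 41
130·t² − 82·t + 1 = 0  ⇒  m = 41² − 130·1 = 1551
m = 1551 > 0,  v_rel·d = 41 > 0  ⇒  inside

inside=yes margin=1551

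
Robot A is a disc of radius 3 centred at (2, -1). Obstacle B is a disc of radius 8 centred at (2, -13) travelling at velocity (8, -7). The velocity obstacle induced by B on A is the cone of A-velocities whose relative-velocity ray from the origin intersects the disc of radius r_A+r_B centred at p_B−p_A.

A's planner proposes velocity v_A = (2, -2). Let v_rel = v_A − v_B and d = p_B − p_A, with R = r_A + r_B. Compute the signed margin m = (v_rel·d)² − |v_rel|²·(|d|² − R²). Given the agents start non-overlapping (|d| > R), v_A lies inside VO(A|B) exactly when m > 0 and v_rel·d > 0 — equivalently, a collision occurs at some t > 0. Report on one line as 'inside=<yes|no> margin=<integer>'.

d = (0, -12),  |d|² = 144;  R = 3+8 = 11,  c = 144−11² = 23
v_rel = (-6, 5),  |v_rel|² = 61;  v_rel·d = (-6)·(0) + (5)·(-12) = -60
61·t² + 120·t + 23 = 0  ⇒  m = (-60)² − 61·23 = 2197
m = 2197 > 0,  v_rel·d = -60 < 0  ⇒  outside

inside=no margin=2197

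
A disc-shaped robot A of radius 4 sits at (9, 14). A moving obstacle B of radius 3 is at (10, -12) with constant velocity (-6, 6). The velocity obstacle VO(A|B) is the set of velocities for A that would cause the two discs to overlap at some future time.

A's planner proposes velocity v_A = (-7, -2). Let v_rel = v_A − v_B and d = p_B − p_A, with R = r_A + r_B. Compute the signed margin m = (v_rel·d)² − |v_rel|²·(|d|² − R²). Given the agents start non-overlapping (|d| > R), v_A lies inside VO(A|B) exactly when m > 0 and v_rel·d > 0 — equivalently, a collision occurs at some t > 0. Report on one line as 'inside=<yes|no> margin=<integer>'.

d = (1, -26),  |d|² = 677;  R = 4+3 = 7,  c = 677−7² = 628
v_rel = (-1, -8),  |v_rel|² = 65;  v_rel·d = (-1)·(1) + (-8)·(-26) = 207
65·t² − 414·t + 628 = 0  ⇒  m = 207² − 65·628 = 2029
m = 2029 > 0,  v_rel·d = 207 > 0  ⇒  inside

inside=yes margin=2029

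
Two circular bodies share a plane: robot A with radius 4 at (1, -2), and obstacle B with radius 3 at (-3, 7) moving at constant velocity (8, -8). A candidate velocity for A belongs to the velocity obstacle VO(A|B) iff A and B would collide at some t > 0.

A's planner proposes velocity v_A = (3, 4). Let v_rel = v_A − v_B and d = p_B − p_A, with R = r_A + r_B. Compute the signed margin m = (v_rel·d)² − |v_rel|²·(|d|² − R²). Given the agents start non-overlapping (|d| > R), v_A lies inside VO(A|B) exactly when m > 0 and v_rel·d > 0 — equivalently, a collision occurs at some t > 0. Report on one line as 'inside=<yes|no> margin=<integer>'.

d = (-4, 9),  |d|² = 97;  R = 4+3 = 7,  c = 97−7² = 48
v_rel = (-5, 12),  |v_rel|² = 169;  v_rel·d = (-5)·(-4) + (12)·(9) = 128
169·t² − 256·t + 48 = 0  ⇒  m = 128² − 169·48 = 8272
m = 8272 > 0,  v_rel·d = 128 > 0  ⇒  inside

inside=yes margin=8272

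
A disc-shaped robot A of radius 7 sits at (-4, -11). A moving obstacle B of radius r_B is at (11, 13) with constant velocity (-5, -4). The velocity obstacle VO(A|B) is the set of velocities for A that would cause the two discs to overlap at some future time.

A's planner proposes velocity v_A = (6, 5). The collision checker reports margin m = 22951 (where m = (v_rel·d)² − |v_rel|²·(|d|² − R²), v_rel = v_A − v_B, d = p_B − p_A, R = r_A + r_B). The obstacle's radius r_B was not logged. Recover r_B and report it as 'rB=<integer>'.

m = 22951
d = (15, 24);  v_rel = (11, 9),  |v_rel|² = 202
v_rel×d = (11)·(24) − (9)·(15) = 129
since m = R²·202 − 129²:  R² = (16641 + 22951) / 202 = 196
R = √196 = 14  ⇒  r_B = 14 − 7 = 7

rB=7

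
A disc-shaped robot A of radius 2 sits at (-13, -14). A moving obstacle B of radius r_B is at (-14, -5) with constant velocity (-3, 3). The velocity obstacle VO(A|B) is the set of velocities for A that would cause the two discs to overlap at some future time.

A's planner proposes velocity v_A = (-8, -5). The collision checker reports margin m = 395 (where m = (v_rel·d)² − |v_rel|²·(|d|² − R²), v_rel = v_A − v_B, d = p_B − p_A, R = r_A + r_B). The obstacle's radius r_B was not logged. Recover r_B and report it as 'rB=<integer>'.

m = 395
d = (-1, 9);  v_rel = (-5, -8),  |v_rel|² = 89
v_rel×d = (-5)·(9) − (-8)·(-1) = -53
since m = R²·89 − (-53)²:  R² = (2809 + 395) / 89 = 36
R = √36 = 6  ⇒  r_B = 6 − 2 = 4

rB=4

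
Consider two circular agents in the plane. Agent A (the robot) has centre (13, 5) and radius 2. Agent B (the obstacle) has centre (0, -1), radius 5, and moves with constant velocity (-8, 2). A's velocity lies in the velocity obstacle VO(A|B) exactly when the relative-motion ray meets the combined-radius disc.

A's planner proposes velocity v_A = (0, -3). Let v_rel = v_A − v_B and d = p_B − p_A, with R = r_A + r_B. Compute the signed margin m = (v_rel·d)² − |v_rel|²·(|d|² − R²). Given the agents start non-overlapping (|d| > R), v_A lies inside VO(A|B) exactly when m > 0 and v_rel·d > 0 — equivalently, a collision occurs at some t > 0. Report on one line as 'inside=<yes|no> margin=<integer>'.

d = (-13, -6),  |d|² = 205;  R = 2+5 = 7,  c = 205−7² = 156
v_rel = (8, -5),  |v_rel|² = 89;  v_rel·d = (8)·(-13) + (-5)·(-6) = -74
89·t² + 148·t + 156 = 0  ⇒  m = (-74)² − 89·156 = -8408
m = -8408 < 0,  v_rel·d = -74 < 0  ⇒  outside

inside=no margin=-8408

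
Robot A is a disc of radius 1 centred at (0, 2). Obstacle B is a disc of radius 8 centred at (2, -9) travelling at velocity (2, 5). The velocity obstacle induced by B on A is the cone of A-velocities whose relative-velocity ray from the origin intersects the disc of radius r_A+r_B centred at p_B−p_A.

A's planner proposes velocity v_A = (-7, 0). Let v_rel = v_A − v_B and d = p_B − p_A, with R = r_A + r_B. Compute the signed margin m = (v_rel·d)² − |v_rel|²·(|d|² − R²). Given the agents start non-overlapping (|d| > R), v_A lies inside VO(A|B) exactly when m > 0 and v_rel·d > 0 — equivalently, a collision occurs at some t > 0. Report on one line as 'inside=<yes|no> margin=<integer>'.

d = (2, -11),  |d|² = 125;  R = 1+8 = 9,  c = 125−9² = 44
v_rel = (-9, -5),  |v_rel|² = 106;  v_rel·d = (-9)·(2) + (-5)·(-11) = 37
106·t² − 74·t + 44 = 0  ⇒  m = 37² − 106·44 = -3295
m = -3295 < 0,  v_rel·d = 37 > 0  ⇒  outside

inside=no margin=-3295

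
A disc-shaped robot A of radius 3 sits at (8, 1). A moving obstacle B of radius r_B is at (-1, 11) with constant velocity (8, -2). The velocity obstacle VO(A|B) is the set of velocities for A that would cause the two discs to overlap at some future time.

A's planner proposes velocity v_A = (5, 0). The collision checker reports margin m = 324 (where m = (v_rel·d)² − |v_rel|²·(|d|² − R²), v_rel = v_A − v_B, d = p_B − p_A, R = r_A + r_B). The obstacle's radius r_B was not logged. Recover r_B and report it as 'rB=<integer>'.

m = 324
d = (-9, 10);  v_rel = (-3, 2),  |v_rel|² = 13
v_rel×d = (-3)·(10) − (2)·(-9) = -12
since m = R²·13 − (-12)²:  R² = (144 + 324) / 13 = 36
R = √36 = 6  ⇒  r_B = 6 − 3 = 3

rB=3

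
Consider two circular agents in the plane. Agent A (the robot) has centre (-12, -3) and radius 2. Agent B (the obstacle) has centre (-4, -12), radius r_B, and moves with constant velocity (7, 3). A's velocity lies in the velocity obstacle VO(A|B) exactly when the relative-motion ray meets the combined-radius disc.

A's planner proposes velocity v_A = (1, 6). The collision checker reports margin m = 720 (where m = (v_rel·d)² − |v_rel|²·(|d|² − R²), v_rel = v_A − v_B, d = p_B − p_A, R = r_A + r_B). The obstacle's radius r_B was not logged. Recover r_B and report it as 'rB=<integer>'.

m = 720
d = (8, -9);  v_rel = (-6, 3),  |v_rel|² = 45
v_rel×d = (-6)·(-9) − (3)·(8) = 30
since m = R²·45 − 30²:  R² = (900 + 720) / 45 = 36
R = √36 = 6  ⇒  r_B = 6 − 2 = 4

rB=4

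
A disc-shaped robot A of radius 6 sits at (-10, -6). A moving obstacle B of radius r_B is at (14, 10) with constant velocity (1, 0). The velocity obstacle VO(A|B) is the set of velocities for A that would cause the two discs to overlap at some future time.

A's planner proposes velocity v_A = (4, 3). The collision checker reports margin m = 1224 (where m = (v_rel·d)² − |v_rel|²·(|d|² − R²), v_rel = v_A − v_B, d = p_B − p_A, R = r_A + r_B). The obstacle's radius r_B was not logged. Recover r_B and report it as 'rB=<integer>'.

m = 1224
d = (24, 16);  v_rel = (3, 3),  |v_rel|² = 18
v_rel×d = (3)·(16) − (3)·(24) = -24
since m = R²·18 − (-24)²:  R² = (576 + 1224) / 18 = 100
R = √100 = 10  ⇒  r_B = 10 − 6 = 4

rB=4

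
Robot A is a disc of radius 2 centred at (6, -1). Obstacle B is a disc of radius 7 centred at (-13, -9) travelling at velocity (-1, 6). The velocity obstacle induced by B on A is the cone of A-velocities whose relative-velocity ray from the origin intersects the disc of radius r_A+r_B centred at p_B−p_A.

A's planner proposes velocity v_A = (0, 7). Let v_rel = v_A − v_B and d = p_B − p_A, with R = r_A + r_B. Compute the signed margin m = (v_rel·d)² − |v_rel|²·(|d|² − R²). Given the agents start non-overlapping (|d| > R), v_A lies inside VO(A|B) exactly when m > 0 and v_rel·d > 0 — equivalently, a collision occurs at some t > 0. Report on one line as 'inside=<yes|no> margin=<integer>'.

d = (-19, -8),  |d|² = 425;  R = 2+7 = 9,  c = 425−9² = 344
v_rel = (1, 1),  |v_rel|² = 2;  v_rel·d = (1)·(-19) + (1)·(-8) = -27
2·t² + 54·t + 344 = 0  ⇒  m = (-27)² − 2·344 = 41
m = 41 > 0,  v_rel·d = -27 < 0  ⇒  outside

inside=no margin=41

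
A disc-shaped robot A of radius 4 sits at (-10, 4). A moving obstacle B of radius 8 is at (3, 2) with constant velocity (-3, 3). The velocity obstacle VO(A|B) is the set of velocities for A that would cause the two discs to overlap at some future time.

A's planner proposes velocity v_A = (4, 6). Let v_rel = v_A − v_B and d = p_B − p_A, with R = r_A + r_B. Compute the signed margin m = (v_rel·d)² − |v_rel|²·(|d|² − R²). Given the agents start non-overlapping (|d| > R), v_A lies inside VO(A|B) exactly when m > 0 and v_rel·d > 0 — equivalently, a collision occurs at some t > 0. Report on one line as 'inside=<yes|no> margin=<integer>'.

d = (13, -2),  |d|² = 173;  R = 4+8 = 12,  c = 173−12² = 29
v_rel = (7, 3),  |v_rel|² = 58;  v_rel·d = (7)·(13) + (3)·(-2) = 85
58·t² − 170·t + 29 = 0  ⇒  m = 85² − 58·29 = 5543
m = 5543 > 0,  v_rel·d = 85 > 0  ⇒  inside

inside=yes margin=5543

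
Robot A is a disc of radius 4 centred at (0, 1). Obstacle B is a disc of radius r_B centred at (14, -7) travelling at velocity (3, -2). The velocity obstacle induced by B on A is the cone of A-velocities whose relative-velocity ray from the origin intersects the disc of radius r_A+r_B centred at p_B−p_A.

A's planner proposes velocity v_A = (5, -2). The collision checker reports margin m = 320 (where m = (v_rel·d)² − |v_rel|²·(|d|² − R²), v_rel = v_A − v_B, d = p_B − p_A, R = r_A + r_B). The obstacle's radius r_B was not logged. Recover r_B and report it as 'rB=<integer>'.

m = 320
d = (14, -8);  v_rel = (2, 0),  |v_rel|² = 4
v_rel×d = (2)·(-8) − (0)·(14) = -16
since m = R²·4 − (-16)²:  R² = (256 + 320) / 4 = 144
R = √144 = 12  ⇒  r_B = 12 − 4 = 8

rB=8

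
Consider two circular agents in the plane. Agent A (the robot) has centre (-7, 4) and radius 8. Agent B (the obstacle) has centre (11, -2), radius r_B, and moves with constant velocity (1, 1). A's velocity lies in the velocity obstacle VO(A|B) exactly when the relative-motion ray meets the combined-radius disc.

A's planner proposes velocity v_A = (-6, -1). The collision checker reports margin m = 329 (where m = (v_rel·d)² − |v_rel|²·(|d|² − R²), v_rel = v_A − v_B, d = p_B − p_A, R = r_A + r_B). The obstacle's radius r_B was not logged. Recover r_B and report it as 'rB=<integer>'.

m = 329
d = (18, -6);  v_rel = (-7, -2),  |v_rel|² = 53
v_rel×d = (-7)·(-6) − (-2)·(18) = 78
since m = R²·53 − 78²:  R² = (6084 + 329) / 53 = 121
R = √121 = 11  ⇒  r_B = 11 − 8 = 3

rB=3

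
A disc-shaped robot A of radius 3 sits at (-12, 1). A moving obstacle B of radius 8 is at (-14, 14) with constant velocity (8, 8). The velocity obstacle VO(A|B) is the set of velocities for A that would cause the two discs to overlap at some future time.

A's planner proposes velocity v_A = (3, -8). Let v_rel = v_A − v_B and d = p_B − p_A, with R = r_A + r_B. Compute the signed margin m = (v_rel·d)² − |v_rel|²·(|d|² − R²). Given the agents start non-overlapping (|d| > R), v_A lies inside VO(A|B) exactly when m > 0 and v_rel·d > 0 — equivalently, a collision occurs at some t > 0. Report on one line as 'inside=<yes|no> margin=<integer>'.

d = (-2, 13),  |d|² = 173;  R = 3+8 = 11,  c = 173−11² = 52
v_rel = (-5, -16),  |v_rel|² = 281;  v_rel·d = (-5)·(-2) + (-16)·(13) = -198
281·t² + 396·t + 52 = 0  ⇒  m = (-198)² − 281·52 = 24592
m = 24592 > 0,  v_rel·d = -198 < 0  ⇒  outside

inside=no margin=24592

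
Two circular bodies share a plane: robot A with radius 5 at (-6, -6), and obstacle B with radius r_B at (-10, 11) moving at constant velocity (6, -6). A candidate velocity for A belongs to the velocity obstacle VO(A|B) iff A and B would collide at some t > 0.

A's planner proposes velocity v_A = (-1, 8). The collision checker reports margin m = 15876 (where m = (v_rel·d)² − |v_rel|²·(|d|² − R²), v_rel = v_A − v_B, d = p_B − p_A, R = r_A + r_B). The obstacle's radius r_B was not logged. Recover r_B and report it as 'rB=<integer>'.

m = 15876
d = (-4, 17);  v_rel = (-7, 14),  |v_rel|² = 245
v_rel×d = (-7)·(17) − (14)·(-4) = -63
since m = R²·245 − (-63)²:  R² = (3969 + 15876) / 245 = 81
R = √81 = 9  ⇒  r_B = 9 − 5 = 4

rB=4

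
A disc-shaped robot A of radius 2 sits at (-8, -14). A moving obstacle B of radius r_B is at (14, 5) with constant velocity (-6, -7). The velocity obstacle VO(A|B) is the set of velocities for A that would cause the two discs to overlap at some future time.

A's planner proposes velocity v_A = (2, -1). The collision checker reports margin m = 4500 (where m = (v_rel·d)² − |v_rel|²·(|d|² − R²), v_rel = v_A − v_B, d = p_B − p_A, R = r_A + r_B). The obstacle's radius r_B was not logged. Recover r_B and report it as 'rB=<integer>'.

m = 4500
d = (22, 19);  v_rel = (8, 6),  |v_rel|² = 100
v_rel×d = (8)·(19) − (6)·(22) = 20
since m = R²·100 − 20²:  R² = (400 + 4500) / 100 = 49
R = √49 = 7  ⇒  r_B = 7 − 2 = 5

rB=5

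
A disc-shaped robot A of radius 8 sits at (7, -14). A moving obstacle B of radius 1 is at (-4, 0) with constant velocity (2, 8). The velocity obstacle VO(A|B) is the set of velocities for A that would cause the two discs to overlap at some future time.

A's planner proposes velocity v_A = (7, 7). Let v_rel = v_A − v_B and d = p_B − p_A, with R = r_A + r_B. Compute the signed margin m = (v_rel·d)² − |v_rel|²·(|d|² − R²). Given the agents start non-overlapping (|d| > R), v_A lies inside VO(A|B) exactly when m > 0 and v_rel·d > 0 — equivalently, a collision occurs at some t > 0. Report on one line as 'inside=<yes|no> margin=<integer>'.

d = (-11, 14),  |d|² = 317;  R = 8+1 = 9,  c = 317−9² = 236
v_rel = (5, -1),  |v_rel|² = 26;  v_rel·d = (5)·(-11) + (-1)·(14) = -69
26·t² + 138·t + 236 = 0  ⇒  m = (-69)² − 26·236 = -1375
m = -1375 < 0,  v_rel·d = -69 < 0  ⇒  outside

inside=no margin=-1375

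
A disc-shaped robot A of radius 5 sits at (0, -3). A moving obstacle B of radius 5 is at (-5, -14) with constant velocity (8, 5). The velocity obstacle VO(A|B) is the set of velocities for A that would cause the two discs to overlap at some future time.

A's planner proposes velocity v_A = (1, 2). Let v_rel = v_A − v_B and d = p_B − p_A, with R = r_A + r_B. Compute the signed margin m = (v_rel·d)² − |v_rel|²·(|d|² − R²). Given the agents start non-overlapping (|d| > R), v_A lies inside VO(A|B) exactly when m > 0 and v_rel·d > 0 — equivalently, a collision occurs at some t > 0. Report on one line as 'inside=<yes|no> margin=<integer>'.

d = (-5, -11),  |d|² = 146;  R = 5+5 = 10,  c = 146−10² = 46
v_rel = (-7, -3),  |v_rel|² = 58;  v_rel·d = (-7)·(-5) + (-3)·(-11) = 68
58·t² − 136·t + 46 = 0  ⇒  m = 68² − 58·46 = 1956
m = 1956 > 0,  v_rel·d = 68 > 0  ⇒  inside

inside=yes margin=1956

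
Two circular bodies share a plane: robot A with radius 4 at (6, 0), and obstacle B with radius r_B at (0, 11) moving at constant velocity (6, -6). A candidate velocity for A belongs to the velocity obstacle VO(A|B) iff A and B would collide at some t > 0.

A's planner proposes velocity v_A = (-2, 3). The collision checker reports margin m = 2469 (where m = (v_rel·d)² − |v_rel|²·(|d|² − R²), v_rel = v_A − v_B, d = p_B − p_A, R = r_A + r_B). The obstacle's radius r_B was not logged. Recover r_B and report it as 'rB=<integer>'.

m = 2469
d = (-6, 11);  v_rel = (-8, 9),  |v_rel|² = 145
v_rel×d = (-8)·(11) − (9)·(-6) = -34
since m = R²·145 − (-34)²:  R² = (1156 + 2469) / 145 = 25
R = √25 = 5  ⇒  r_B = 5 − 4 = 1

rB=1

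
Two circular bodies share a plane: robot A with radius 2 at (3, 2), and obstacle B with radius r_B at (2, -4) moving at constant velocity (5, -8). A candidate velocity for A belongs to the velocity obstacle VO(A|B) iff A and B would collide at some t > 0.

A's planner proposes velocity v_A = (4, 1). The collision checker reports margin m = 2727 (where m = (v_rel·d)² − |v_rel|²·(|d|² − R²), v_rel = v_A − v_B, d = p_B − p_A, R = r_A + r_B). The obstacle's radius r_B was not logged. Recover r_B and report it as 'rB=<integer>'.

m = 2727
d = (-1, -6);  v_rel = (-1, 9),  |v_rel|² = 82
v_rel×d = (-1)·(-6) − (9)·(-1) = 15
since m = R²·82 − 15²:  R² = (225 + 2727) / 82 = 36
R = √36 = 6  ⇒  r_B = 6 − 2 = 4

rB=4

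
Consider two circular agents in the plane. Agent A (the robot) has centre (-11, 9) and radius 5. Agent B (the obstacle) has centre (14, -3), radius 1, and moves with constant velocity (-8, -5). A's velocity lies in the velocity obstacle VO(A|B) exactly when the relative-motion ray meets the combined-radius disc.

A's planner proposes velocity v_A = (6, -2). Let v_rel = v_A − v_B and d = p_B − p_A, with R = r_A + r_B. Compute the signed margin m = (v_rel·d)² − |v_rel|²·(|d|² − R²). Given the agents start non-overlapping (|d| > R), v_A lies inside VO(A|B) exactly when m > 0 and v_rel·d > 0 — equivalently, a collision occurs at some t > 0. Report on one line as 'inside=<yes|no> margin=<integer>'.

d = (25, -12),  |d|² = 769;  R = 5+1 = 6,  c = 769−6² = 733
v_rel = (14, 3),  |v_rel|² = 205;  v_rel·d = (14)·(25) + (3)·(-12) = 314
205·t² − 628·t + 733 = 0  ⇒  m = 314² − 205·733 = -51669
m = -51669 < 0,  v_rel·d = 314 > 0  ⇒  outside

inside=no margin=-51669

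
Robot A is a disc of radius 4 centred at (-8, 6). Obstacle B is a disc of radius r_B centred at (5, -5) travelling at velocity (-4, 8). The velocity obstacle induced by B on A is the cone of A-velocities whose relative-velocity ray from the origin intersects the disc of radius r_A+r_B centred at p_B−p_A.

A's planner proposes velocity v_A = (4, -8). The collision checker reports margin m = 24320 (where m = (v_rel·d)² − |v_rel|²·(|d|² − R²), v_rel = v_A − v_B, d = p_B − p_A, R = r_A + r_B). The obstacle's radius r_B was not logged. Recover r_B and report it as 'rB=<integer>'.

m = 24320
d = (13, -11);  v_rel = (8, -16),  |v_rel|² = 320
v_rel×d = (8)·(-11) − (-16)·(13) = 120
since m = R²·320 − 120²:  R² = (14400 + 24320) / 320 = 121
R = √121 = 11  ⇒  r_B = 11 − 4 = 7

rB=7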